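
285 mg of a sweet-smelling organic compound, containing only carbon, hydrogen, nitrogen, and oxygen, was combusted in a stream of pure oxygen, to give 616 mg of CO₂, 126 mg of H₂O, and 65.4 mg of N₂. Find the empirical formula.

C6H6N2O

mol C = 0.616 g CO₂ ÷ 44.009 g/mol = 0.01400 mol
mol H = 2 × 0.126 g H₂O ÷ 18.015 g/mol = 0.01399 mol
mol N = 2 × 0.0654 g N₂ ÷ 28.014 g/mol = 0.004669 mol
mass O = 0.285 − (0.1681 + 0.01410 + 0.06540) = 0.03738 g → mol O = 0.03738 ÷ 15.999 = 0.002336 mol
Divide by the smallest (0.002336 mol): C 5.991, H 5.987, N 1.998, O 1.000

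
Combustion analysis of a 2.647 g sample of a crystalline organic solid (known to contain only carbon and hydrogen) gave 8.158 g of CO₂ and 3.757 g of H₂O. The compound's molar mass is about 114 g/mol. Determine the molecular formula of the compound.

C8H18

mol C = 8.158 g CO₂ ÷ 44.009 g/mol = 0.18537 mol
mol H = 2 × 3.757 g H₂O ÷ 18.015 g/mol = 0.41710 mol
Divide by the smallest (0.18537 mol): C 1.000, H 2.250
Multiplying each by 4 gives whole numbers: C 4.00, H 9.00
Empirical formula: C4H9
Empirical-formula mass = 57.12 g/mol; 114 ÷ 57.12 ≈ 2, so the molecular formula is C8H18.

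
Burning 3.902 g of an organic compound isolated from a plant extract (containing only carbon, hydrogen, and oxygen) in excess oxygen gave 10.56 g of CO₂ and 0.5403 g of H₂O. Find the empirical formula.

C4HO

mol C = 10.56 g CO₂ ÷ 44.009 g/mol = 0.23995 mol
mol H = 2 × 0.5403 g H₂O ÷ 18.015 g/mol = 0.059983 mol
mass O = 3.902 − (2.8821 + 0.060463) = 0.95949 g → mol O = 0.95949 ÷ 15.999 = 0.059972 mol
Divide by the smallest (0.059972 mol): C 4.001, H 1.000, O 1.000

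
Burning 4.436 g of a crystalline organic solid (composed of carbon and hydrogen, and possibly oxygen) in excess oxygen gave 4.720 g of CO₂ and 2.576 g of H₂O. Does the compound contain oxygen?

mol C = 4.720 g CO₂ ÷ 44.009 g/mol = 0.10725 mol
mol H = 2 × 2.576 g H₂O ÷ 18.015 g/mol = 0.28598 mol
C and H account for only 1.5765 g of the 4.436 g sample; the remaining 2.8595 g must be oxygen.

yes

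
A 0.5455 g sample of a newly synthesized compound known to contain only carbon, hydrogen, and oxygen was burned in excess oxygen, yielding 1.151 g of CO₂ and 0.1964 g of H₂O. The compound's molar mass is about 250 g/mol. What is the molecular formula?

mol C = 1.151 g CO₂ ÷ 44.009 g/mol = 0.026154 mol
mol H = 2 × 0.1964 g H₂O ÷ 18.015 g/mol = 0.021804 mol
mass O = 0.5455 − (0.31413 + 0.021978) = 0.20939 g → mol O = 0.20939 ÷ 15.999 = 0.013088 mol
Divide by the smallest (0.013088 mol): C 1.998, H 1.666, O 1.000
Multiplying each by 3 gives whole numbers: C 6.00, H 5.00, O 3.00
Empirical formula: C6H5O3
Empirical-formula mass = 125.10 g/mol; 250 ÷ 125.10 ≈ 2, so the molecular formula is C12H10O6.

C12H10O6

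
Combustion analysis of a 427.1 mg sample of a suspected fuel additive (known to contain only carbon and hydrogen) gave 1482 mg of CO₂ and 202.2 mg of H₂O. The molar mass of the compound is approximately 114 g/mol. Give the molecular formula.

C9H6

mol C = 1.482 g CO₂ ÷ 44.009 g/mol = 0.033675 mol
mol H = 2 × 0.2022 g H₂O ÷ 18.015 g/mol = 0.022448 mol
Divide by the smallest (0.022448 mol): C 1.500, H 1.000
Multiplying each by 2 gives whole numbers: C 3.00, H 2.00
Empirical formula: C3H2
Empirical-formula mass = 38.05 g/mol; 114 ÷ 38.05 ≈ 3, so the molecular formula is C9H6.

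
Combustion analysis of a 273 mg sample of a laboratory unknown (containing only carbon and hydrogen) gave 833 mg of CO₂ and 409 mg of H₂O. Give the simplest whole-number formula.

mol C = 0.833 g CO₂ ÷ 44.009 g/mol = 0.01893 mol
mol H = 2 × 0.409 g H₂O ÷ 18.015 g/mol = 0.04541 mol
Divide by the smallest (0.01893 mol): C 1.000, H 2.399
Multiplying each by 5 gives whole numbers: C 5.00, H 11.99

C5H12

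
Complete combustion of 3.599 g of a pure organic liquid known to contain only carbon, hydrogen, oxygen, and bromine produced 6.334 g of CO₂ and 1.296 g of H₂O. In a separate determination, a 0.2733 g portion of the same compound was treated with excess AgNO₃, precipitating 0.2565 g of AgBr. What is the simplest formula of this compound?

mol C = 6.334 g CO₂ ÷ 44.009 g/mol = 0.14393 mol
mol H = 2 × 1.296 g H₂O ÷ 18.015 g/mol = 0.14388 mol
From the AgBr data: mol Br per gram of compound = (0.2565 ÷ 187.772) ÷ 0.2733 = 0.0049982 mol/g, so in the 3.599 g combustion sample mol Br = 0.017989 mol
mass O = 3.599 − (1.7287 + 0.14503 + 1.4374) = 0.28792 g → mol O = 0.28792 ÷ 15.999 = 0.017996 mol
Divide by the smallest (0.017989 mol): C 8.001, H 7.998, Br 1.000, O 1.000

C8H8BrO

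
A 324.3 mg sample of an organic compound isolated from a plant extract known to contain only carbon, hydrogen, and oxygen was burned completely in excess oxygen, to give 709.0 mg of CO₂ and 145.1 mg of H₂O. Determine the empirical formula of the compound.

mol C = 0.7090 g CO₂ ÷ 44.009 g/mol = 0.016110 mol
mol H = 2 × 0.1451 g H₂O ÷ 18.015 g/mol = 0.016109 mol
mass O = 0.3243 − (0.19350 + 0.016238) = 0.11456 g → mol O = 0.11456 ÷ 15.999 = 0.0071605 mol
Divide by the smallest (0.0071605 mol): C 2.250, H 2.250, O 1.000
Multiplying each by 4 gives whole numbers: C 9.00, H 9.00, O 4.00

C9H9O4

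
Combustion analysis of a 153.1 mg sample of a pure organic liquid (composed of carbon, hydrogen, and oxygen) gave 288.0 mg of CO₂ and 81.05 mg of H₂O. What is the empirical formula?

C8H11O5

mol C = 0.2880 g CO₂ ÷ 44.009 g/mol = 0.0065441 mol
mol H = 2 × 0.08105 g H₂O ÷ 18.015 g/mol = 0.0089981 mol
mass O = 0.1531 − (0.078601 + 0.0090700) = 0.065429 g → mol O = 0.065429 ÷ 15.999 = 0.0040895 mol
Divide by the smallest (0.0040895 mol): C 1.600, H 2.200, O 1.000
Multiplying each by 5 gives whole numbers: C 8.00, H 11.00, O 5.00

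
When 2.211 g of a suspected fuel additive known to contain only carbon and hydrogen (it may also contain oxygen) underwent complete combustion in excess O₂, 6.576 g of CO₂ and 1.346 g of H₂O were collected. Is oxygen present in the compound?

yes

mol C = 6.576 g CO₂ ÷ 44.009 g/mol = 0.14942 mol
mol H = 2 × 1.346 g H₂O ÷ 18.015 g/mol = 0.14943 mol
C and H account for only 1.9454 g of the 2.211 g sample; the remaining 0.26564 g must be oxygen.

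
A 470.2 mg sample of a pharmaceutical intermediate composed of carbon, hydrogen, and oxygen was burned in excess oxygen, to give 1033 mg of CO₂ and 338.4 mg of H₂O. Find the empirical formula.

mol C = 1.033 g CO₂ ÷ 44.009 g/mol = 0.023472 mol
mol H = 2 × 0.3384 g H₂O ÷ 18.015 g/mol = 0.037569 mol
mass O = 0.4702 − (0.28193 + 0.037869) = 0.15040 g → mol O = 0.15040 ÷ 15.999 = 0.0094008 mol
Divide by the smallest (0.0094008 mol): C 2.497, H 3.996, O 1.000
Multiplying each by 2 gives whole numbers: C 4.99, H 7.99, O 2.00

C5H8O2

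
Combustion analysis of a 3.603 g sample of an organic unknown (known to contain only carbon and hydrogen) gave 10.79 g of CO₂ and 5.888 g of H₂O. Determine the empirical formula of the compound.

C3H8

mol C = 10.79 g CO₂ ÷ 44.009 g/mol = 0.24518 mol
mol H = 2 × 5.888 g H₂O ÷ 18.015 g/mol = 0.65368 mol
Divide by the smallest (0.24518 mol): C 1.000, H 2.666
Multiplying each by 3 gives whole numbers: C 3.00, H 8.00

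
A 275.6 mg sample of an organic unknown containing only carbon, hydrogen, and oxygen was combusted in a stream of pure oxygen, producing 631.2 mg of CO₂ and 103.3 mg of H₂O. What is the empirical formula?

mol C = 0.6312 g CO₂ ÷ 44.009 g/mol = 0.014343 mol
mol H = 2 × 0.1033 g H₂O ÷ 18.015 g/mol = 0.011468 mol
mass O = 0.2756 − (0.17227 + 0.011560) = 0.091772 g → mol O = 0.091772 ÷ 15.999 = 0.0057361 mol
Divide by the smallest (0.0057361 mol): C 2.500, H 1.999, O 1.000
Multiplying each by 2 gives whole numbers: C 5.00, H 4.00, O 2.00

C5H4O2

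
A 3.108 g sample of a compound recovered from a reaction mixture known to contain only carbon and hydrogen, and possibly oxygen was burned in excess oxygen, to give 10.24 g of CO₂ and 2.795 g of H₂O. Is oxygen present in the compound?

no

mol C = 10.24 g CO₂ ÷ 44.009 g/mol = 0.23268 mol
mol H = 2 × 2.795 g H₂O ÷ 18.015 g/mol = 0.31030 mol
C and H together account for 3.1075 g — essentially the entire 3.108 g sample — so the compound contains no oxygen.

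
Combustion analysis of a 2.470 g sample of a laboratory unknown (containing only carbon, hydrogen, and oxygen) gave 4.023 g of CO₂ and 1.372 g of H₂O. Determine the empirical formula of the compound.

mol C = 4.023 g CO₂ ÷ 44.009 g/mol = 0.091413 mol
mol H = 2 × 1.372 g H₂O ÷ 18.015 g/mol = 0.15232 mol
mass O = 2.470 − (1.0980 + 0.15354) = 1.2185 g → mol O = 1.2185 ÷ 15.999 = 0.076161 mol
Divide by the smallest (0.076161 mol): C 1.200, H 2.000, O 1.000
Multiplying each by 5 gives whole numbers: C 6.00, H 10.00, O 5.00

C6H10O5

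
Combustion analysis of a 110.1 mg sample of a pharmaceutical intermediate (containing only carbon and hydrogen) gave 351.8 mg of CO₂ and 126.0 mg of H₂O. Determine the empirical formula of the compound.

mol C = 0.3518 g CO₂ ÷ 44.009 g/mol = 0.0079938 mol
mol H = 2 × 0.1260 g H₂O ÷ 18.015 g/mol = 0.013988 mol
Divide by the smallest (0.0079938 mol): C 1.000, H 1.750
Multiplying each by 4 gives whole numbers: C 4.00, H 7.00

C4H7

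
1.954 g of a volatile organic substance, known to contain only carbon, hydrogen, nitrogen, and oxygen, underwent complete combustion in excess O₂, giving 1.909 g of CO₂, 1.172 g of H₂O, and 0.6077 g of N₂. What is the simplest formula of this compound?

mol C = 1.909 g CO₂ ÷ 44.009 g/mol = 0.043377 mol
mol H = 2 × 1.172 g H₂O ÷ 18.015 g/mol = 0.13011 mol
mol N = 2 × 0.6077 g N₂ ÷ 28.014 g/mol = 0.043385 mol
mass O = 1.954 − (0.52101 + 0.13115 + 0.60770) = 0.69414 g → mol O = 0.69414 ÷ 15.999 = 0.043386 mol
Divide by the smallest (0.043377 mol): C 1.000, H 3.000, N 1.000, O 1.000

CH3NO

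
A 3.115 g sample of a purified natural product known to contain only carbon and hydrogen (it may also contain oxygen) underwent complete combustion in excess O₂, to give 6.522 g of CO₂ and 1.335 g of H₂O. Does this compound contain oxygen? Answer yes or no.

yes

mol C = 6.522 g CO₂ ÷ 44.009 g/mol = 0.14820 mol
mol H = 2 × 1.335 g H₂O ÷ 18.015 g/mol = 0.14821 mol
C and H account for only 1.9294 g of the 3.115 g sample; the remaining 1.1856 g must be oxygen.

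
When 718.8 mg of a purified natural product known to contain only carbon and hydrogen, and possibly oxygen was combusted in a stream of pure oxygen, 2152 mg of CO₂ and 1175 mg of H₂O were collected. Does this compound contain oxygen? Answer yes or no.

no

mol C = 2.152 g CO₂ ÷ 44.009 g/mol = 0.048899 mol
mol H = 2 × 1.175 g H₂O ÷ 18.015 g/mol = 0.13045 mol
C and H together account for 0.71882 g — essentially the entire 0.7188 g sample — so the compound contains no oxygen.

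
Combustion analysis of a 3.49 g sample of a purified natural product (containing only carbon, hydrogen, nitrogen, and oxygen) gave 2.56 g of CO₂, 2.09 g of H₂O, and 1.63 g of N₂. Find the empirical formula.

CH4N2O

mol C = 2.56 g CO₂ ÷ 44.009 g/mol = 0.05817 mol
mol H = 2 × 2.09 g H₂O ÷ 18.015 g/mol = 0.2320 mol
mol N = 2 × 1.63 g N₂ ÷ 28.014 g/mol = 0.1164 mol
mass O = 3.49 − (0.6987 + 0.2339 + 1.630) = 0.9274 g → mol O = 0.9274 ÷ 15.999 = 0.05797 mol
Divide by the smallest (0.05797 mol): C 1.003, H 4.003, N 2.007, O 1.000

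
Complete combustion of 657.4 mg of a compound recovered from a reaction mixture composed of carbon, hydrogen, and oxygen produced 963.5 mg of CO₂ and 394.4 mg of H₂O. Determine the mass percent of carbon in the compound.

mol C = 0.9635 g CO₂ ÷ 44.009 g/mol = 0.021893 mol
mol H = 2 × 0.3944 g H₂O ÷ 18.015 g/mol = 0.043786 mol
mass O = 0.6574 − (0.26296 + 0.044136) = 0.35030 g → mol O = 0.35030 ÷ 15.999 = 0.021895 mol
mass % C = 0.26296 g ÷ 0.6574 g × 100%

40.00%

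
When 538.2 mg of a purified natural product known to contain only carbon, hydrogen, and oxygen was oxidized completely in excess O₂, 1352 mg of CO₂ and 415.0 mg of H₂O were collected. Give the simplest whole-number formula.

mol C = 1.352 g CO₂ ÷ 44.009 g/mol = 0.030721 mol
mol H = 2 × 0.4150 g H₂O ÷ 18.015 g/mol = 0.046073 mol
mass O = 0.5382 − (0.36899 + 0.046441) = 0.12277 g → mol O = 0.12277 ÷ 15.999 = 0.0076735 mol
Divide by the smallest (0.0076735 mol): C 4.003, H 6.004, O 1.000

C4H6O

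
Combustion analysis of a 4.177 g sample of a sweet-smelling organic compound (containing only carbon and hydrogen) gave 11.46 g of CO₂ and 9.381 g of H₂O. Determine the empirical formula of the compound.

CH4

mol C = 11.46 g CO₂ ÷ 44.009 g/mol = 0.26040 mol
mol H = 2 × 9.381 g H₂O ÷ 18.015 g/mol = 1.0415 mol
Divide by the smallest (0.26040 mol): C 1.000, H 3.999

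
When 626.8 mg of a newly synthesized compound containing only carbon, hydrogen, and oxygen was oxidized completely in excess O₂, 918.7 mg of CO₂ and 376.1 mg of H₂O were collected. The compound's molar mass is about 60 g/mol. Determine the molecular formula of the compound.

C2H4O2

mol C = 0.9187 g CO₂ ÷ 44.009 g/mol = 0.020875 mol
mol H = 2 × 0.3761 g H₂O ÷ 18.015 g/mol = 0.041754 mol
mass O = 0.6268 − (0.25073 + 0.042088) = 0.33398 g → mol O = 0.33398 ÷ 15.999 = 0.020875 mol
Divide by the smallest (0.020875 mol): C 1.000, H 2.000, O 1.000
Empirical formula: CH2O
Empirical-formula mass = 30.03 g/mol; 60 ÷ 30.03 ≈ 2, so the molecular formula is C2H4O2.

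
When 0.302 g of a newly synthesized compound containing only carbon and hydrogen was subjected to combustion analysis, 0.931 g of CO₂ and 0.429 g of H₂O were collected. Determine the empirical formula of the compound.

C4H9

mol C = 0.931 g CO₂ ÷ 44.009 g/mol = 0.02115 mol
mol H = 2 × 0.429 g H₂O ÷ 18.015 g/mol = 0.04763 mol
Divide by the smallest (0.02115 mol): C 1.000, H 2.251
Multiplying each by 4 gives whole numbers: C 4.00, H 9.01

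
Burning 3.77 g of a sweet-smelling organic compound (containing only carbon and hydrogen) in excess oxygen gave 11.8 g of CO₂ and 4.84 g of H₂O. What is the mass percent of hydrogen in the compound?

mol C = 11.8 g CO₂ ÷ 44.009 g/mol = 0.2681 mol
mol H = 2 × 4.84 g H₂O ÷ 18.015 g/mol = 0.5373 mol
mass % H = 0.5416 g ÷ 3.77 g × 100%

14.4%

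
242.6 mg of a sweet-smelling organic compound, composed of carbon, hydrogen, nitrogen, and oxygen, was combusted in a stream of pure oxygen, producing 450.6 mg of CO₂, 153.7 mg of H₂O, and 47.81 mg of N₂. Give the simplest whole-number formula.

C3H5NO

mol C = 0.4506 g CO₂ ÷ 44.009 g/mol = 0.010239 mol
mol H = 2 × 0.1537 g H₂O ÷ 18.015 g/mol = 0.017064 mol
mol N = 2 × 0.04781 g N₂ ÷ 28.014 g/mol = 0.0034133 mol
mass O = 0.2426 − (0.12298 + 0.017200 + 0.047810) = 0.054612 g → mol O = 0.054612 ÷ 15.999 = 0.0034134 mol
Divide by the smallest (0.0034133 mol): C 3.000, H 4.999, N 1.000, O 1.000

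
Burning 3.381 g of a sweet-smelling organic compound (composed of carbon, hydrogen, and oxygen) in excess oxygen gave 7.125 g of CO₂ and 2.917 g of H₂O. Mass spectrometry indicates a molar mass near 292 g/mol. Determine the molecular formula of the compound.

mol C = 7.125 g CO₂ ÷ 44.009 g/mol = 0.16190 mol
mol H = 2 × 2.917 g H₂O ÷ 18.015 g/mol = 0.32384 mol
mass O = 3.381 − (1.9446 + 0.32643) = 1.1100 g → mol O = 1.1100 ÷ 15.999 = 0.069380 mol
Divide by the smallest (0.069380 mol): C 2.334, H 4.668, O 1.000
Multiplying each by 3 gives whole numbers: C 7.00, H 14.00, O 3.00
Empirical formula: C7H14O3
Empirical-formula mass = 146.19 g/mol; 292 ÷ 146.19 ≈ 2, so the molecular formula is C14H28O6.

C14H28O6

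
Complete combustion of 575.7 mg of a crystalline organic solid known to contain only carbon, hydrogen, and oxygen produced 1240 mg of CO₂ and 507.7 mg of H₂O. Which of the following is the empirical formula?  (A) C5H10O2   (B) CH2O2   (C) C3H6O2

mol C = 1.240 g CO₂ ÷ 44.009 g/mol = 0.028176 mol
mol H = 2 × 0.5077 g H₂O ÷ 18.015 g/mol = 0.056364 mol
mass O = 0.5757 − (0.33842 + 0.056815) = 0.18046 g → mol O = 0.18046 ÷ 15.999 = 0.011280 mol
Divide by the smallest (0.011280 mol): C 2.498, H 4.997, O 1.000
Multiplying each by 2 gives whole numbers: C 5.00, H 9.99, O 2.00

(A) C5H10O2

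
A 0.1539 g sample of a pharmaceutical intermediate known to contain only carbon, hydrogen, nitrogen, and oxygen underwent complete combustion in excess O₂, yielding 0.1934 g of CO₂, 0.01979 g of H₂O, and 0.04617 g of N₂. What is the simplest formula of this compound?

mol C = 0.1934 g CO₂ ÷ 44.009 g/mol = 0.0043946 mol
mol H = 2 × 0.01979 g H₂O ÷ 18.015 g/mol = 0.0021971 mol
mol N = 2 × 0.04617 g N₂ ÷ 28.014 g/mol = 0.0032962 mol
mass O = 0.1539 − (0.052783 + 0.0022146 + 0.046170) = 0.052732 g → mol O = 0.052732 ÷ 15.999 = 0.0032960 mol
Divide by the smallest (0.0021971 mol): C 2.000, H 1.000, N 1.500, O 1.500
Multiplying each by 2 gives whole numbers: C 4.00, H 2.00, N 3.00, O 3.00

C4H2N3O3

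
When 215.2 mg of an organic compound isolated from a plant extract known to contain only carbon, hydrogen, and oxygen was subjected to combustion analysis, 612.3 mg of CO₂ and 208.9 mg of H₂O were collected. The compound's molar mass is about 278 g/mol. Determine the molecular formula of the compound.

C18H30O2

mol C = 0.6123 g CO₂ ÷ 44.009 g/mol = 0.013913 mol
mol H = 2 × 0.2089 g H₂O ÷ 18.015 g/mol = 0.023192 mol
mass O = 0.2152 − (0.16711 + 0.023377) = 0.024713 g → mol O = 0.024713 ÷ 15.999 = 0.0015447 mol
Divide by the smallest (0.0015447 mol): C 9.007, H 15.014, O 1.000
Empirical formula: C9H15O
Empirical-formula mass = 139.22 g/mol; 278 ÷ 139.22 ≈ 2, so the molecular formula is C18H30O2.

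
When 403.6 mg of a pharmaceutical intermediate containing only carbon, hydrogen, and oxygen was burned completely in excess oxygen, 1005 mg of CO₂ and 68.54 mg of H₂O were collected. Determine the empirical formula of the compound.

C3HO

mol C = 1.005 g CO₂ ÷ 44.009 g/mol = 0.022836 mol
mol H = 2 × 0.06854 g H₂O ÷ 18.015 g/mol = 0.0076092 mol
mass O = 0.4036 − (0.27429 + 0.0076701) = 0.12164 g → mol O = 0.12164 ÷ 15.999 = 0.0076032 mol
Divide by the smallest (0.0076032 mol): C 3.003, H 1.001, O 1.000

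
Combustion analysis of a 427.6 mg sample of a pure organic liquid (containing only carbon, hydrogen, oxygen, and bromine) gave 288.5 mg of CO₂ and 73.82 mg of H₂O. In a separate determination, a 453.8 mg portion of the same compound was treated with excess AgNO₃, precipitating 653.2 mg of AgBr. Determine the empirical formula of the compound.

C4H5Br2O3

mol C = 0.2885 g CO₂ ÷ 44.009 g/mol = 0.0065555 mol
mol H = 2 × 0.07382 g H₂O ÷ 18.015 g/mol = 0.0081954 mol
From the AgBr data: mol Br per gram of compound = (0.6532 ÷ 187.772) ÷ 0.4538 = 0.0076657 mol/g, so in the 0.4276 g combustion sample mol Br = 0.0032778 mol
mass O = 0.4276 − (0.078738 + 0.0082610 + 0.26191) = 0.078688 g → mol O = 0.078688 ÷ 15.999 = 0.0049183 mol
Divide by the smallest (0.0032778 mol): C 2.000, H 2.500, Br 1.000, O 1.500
Multiplying each by 2 gives whole numbers: C 4.00, H 5.00, Br 2.00, O 3.00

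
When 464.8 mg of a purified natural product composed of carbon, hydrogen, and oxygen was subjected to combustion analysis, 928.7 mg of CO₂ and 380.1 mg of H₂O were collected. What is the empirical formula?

C2H4O

mol C = 0.9287 g CO₂ ÷ 44.009 g/mol = 0.021103 mol
mol H = 2 × 0.3801 g H₂O ÷ 18.015 g/mol = 0.042198 mol
mass O = 0.4648 − (0.25346 + 0.042536) = 0.16880 g → mol O = 0.16880 ÷ 15.999 = 0.010551 mol
Divide by the smallest (0.010551 mol): C 2.000, H 4.000, O 1.000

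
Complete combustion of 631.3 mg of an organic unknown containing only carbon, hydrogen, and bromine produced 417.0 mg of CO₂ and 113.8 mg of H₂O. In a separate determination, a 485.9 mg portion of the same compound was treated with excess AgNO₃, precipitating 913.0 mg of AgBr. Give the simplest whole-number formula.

C3H4Br2

mol C = 0.4170 g CO₂ ÷ 44.009 g/mol = 0.0094753 mol
mol H = 2 × 0.1138 g H₂O ÷ 18.015 g/mol = 0.012634 mol
From the AgBr data: mol Br per gram of compound = (0.9130 ÷ 187.772) ÷ 0.4859 = 0.010007 mol/g, so in the 0.6313 g combustion sample mol Br = 0.0063173 mol
Divide by the smallest (0.0063173 mol): C 1.500, H 2.000, Br 1.000
Multiplying each by 2 gives whole numbers: C 3.00, H 4.00, Br 2.00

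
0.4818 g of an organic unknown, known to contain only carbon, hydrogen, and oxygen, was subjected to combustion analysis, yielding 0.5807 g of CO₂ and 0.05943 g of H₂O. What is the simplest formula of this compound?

C2HO3

mol C = 0.5807 g CO₂ ÷ 44.009 g/mol = 0.013195 mol
mol H = 2 × 0.05943 g H₂O ÷ 18.015 g/mol = 0.0065978 mol
mass O = 0.4818 − (0.15849 + 0.0066506) = 0.31666 g → mol O = 0.31666 ÷ 15.999 = 0.019793 mol
Divide by the smallest (0.0065978 mol): C 2.000, H 1.000, O 3.000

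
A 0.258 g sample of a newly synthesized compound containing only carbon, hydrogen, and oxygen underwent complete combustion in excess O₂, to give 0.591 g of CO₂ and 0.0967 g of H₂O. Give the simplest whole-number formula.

C5H4O2

mol C = 0.591 g CO₂ ÷ 44.009 g/mol = 0.01343 mol
mol H = 2 × 0.0967 g H₂O ÷ 18.015 g/mol = 0.01074 mol
mass O = 0.258 − (0.1613 + 0.01082) = 0.08588 g → mol O = 0.08588 ÷ 15.999 = 0.005368 mol
Divide by the smallest (0.005368 mol): C 2.502, H 2.000, O 1.000
Multiplying each by 2 gives whole numbers: C 5.00, H 4.00, O 2.00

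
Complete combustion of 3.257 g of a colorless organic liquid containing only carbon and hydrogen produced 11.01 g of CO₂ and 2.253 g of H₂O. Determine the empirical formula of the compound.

mol C = 11.01 g CO₂ ÷ 44.009 g/mol = 0.25018 mol
mol H = 2 × 2.253 g H₂O ÷ 18.015 g/mol = 0.25012 mol
Divide by the smallest (0.25012 mol): C 1.000, H 1.000

CH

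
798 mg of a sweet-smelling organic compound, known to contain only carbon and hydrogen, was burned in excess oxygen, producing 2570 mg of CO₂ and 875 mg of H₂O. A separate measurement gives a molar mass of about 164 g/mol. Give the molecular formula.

C12H20

mol C = 2.57 g CO₂ ÷ 44.009 g/mol = 0.05840 mol
mol H = 2 × 0.875 g H₂O ÷ 18.015 g/mol = 0.09714 mol
Divide by the smallest (0.05840 mol): C 1.000, H 1.663
Multiplying each by 3 gives whole numbers: C 3.00, H 4.99
Empirical formula: C3H5
Empirical-formula mass = 41.07 g/mol; 164 ÷ 41.07 ≈ 4, so the molecular formula is C12H20.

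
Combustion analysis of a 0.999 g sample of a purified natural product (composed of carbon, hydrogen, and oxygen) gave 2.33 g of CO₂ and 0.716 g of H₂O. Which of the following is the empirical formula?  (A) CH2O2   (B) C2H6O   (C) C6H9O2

mol C = 2.33 g CO₂ ÷ 44.009 g/mol = 0.05294 mol
mol H = 2 × 0.716 g H₂O ÷ 18.015 g/mol = 0.07949 mol
mass O = 0.999 − (0.6359 + 0.08013) = 0.2830 g → mol O = 0.2830 ÷ 15.999 = 0.01769 mol
Divide by the smallest (0.01769 mol): C 2.993, H 4.494, O 1.000
Multiplying each by 2 gives whole numbers: C 5.99, H 8.99, O 2.00

(C) C6H9O2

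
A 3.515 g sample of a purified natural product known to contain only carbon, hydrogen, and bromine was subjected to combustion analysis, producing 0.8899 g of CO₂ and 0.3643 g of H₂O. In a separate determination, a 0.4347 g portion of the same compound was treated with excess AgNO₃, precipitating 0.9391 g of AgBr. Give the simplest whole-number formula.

mol C = 0.8899 g CO₂ ÷ 44.009 g/mol = 0.020221 mol
mol H = 2 × 0.3643 g H₂O ÷ 18.015 g/mol = 0.040444 mol
From the AgBr data: mol Br per gram of compound = (0.9391 ÷ 187.772) ÷ 0.4347 = 0.011505 mol/g, so in the 3.515 g combustion sample mol Br = 0.040441 mol
Divide by the smallest (0.020221 mol): C 1.000, H 2.000, Br 2.000

CH2Br2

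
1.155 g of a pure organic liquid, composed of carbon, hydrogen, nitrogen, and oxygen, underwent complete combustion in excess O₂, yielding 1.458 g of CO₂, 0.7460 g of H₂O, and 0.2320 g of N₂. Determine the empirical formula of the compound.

C6H15N3O5

mol C = 1.458 g CO₂ ÷ 44.009 g/mol = 0.033130 mol
mol H = 2 × 0.7460 g H₂O ÷ 18.015 g/mol = 0.082820 mol
mol N = 2 × 0.2320 g N₂ ÷ 28.014 g/mol = 0.016563 mol
mass O = 1.155 − (0.39792 + 0.083482 + 0.23200) = 0.44160 g → mol O = 0.44160 ÷ 15.999 = 0.027602 mol
Divide by the smallest (0.016563 mol): C 2.000, H 5.000, N 1.000, O 1.666
Multiplying each by 3 gives whole numbers: C 6.00, H 15.00, N 3.00, O 5.00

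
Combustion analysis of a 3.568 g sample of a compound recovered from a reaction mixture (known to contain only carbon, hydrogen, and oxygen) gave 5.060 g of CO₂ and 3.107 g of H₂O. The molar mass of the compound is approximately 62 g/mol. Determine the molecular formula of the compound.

mol C = 5.060 g CO₂ ÷ 44.009 g/mol = 0.11498 mol
mol H = 2 × 3.107 g H₂O ÷ 18.015 g/mol = 0.34493 mol
mass O = 3.568 − (1.3810 + 0.34769) = 1.8393 g → mol O = 1.8393 ÷ 15.999 = 0.11496 mol
Divide by the smallest (0.11496 mol): C 1.000, H 3.000, O 1.000
Empirical formula: CH3O
Empirical-formula mass = 31.03 g/mol; 62 ÷ 31.03 ≈ 2, so the molecular formula is C2H6O2.

C2H6O2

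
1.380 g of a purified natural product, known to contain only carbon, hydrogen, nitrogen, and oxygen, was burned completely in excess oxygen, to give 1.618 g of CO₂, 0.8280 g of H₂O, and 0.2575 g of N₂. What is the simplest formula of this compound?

mol C = 1.618 g CO₂ ÷ 44.009 g/mol = 0.036765 mol
mol H = 2 × 0.8280 g H₂O ÷ 18.015 g/mol = 0.091923 mol
mol N = 2 × 0.2575 g N₂ ÷ 28.014 g/mol = 0.018384 mol
mass O = 1.380 − (0.44159 + 0.092659 + 0.25750) = 0.58825 g → mol O = 0.58825 ÷ 15.999 = 0.036768 mol
Divide by the smallest (0.018384 mol): C 2.000, H 5.000, N 1.000, O 2.000

C2H5NO2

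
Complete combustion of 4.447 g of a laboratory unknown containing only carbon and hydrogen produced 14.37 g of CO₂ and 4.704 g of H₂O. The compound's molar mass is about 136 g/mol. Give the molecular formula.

mol C = 14.37 g CO₂ ÷ 44.009 g/mol = 0.32652 mol
mol H = 2 × 4.704 g H₂O ÷ 18.015 g/mol = 0.52223 mol
Divide by the smallest (0.32652 mol): C 1.000, H 1.599
Multiplying each by 5 gives whole numbers: C 5.00, H 8.00
Empirical formula: C5H8
Empirical-formula mass = 68.12 g/mol; 136 ÷ 68.12 ≈ 2, so the molecular formula is C10H16.

C10H16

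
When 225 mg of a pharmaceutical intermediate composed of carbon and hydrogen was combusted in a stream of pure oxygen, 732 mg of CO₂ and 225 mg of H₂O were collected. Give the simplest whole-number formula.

mol C = 0.732 g CO₂ ÷ 44.009 g/mol = 0.01663 mol
mol H = 2 × 0.225 g H₂O ÷ 18.015 g/mol = 0.02498 mol
Divide by the smallest (0.01663 mol): C 1.000, H 1.502
Multiplying each by 2 gives whole numbers: C 2.00, H 3.00

C2H3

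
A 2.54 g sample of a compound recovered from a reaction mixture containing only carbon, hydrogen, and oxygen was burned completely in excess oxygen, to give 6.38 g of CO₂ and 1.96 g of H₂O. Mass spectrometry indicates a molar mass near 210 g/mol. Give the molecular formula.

C12H18O3

mol C = 6.38 g CO₂ ÷ 44.009 g/mol = 0.1450 mol
mol H = 2 × 1.96 g H₂O ÷ 18.015 g/mol = 0.2176 mol
mass O = 2.54 − (1.741 + 0.2193) = 0.5794 g → mol O = 0.5794 ÷ 15.999 = 0.03622 mol
Divide by the smallest (0.03622 mol): C 4.003, H 6.008, O 1.000
Empirical formula: C4H6O
Empirical-formula mass = 70.09 g/mol; 210 ÷ 70.09 ≈ 3, so the molecular formula is C12H18O3.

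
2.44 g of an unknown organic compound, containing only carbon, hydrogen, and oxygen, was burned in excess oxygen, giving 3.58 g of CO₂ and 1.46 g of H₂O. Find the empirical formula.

mol C = 3.58 g CO₂ ÷ 44.009 g/mol = 0.08135 mol
mol H = 2 × 1.46 g H₂O ÷ 18.015 g/mol = 0.1621 mol
mass O = 2.44 − (0.9771 + 0.1634) = 1.300 g → mol O = 1.300 ÷ 15.999 = 0.08123 mol
Divide by the smallest (0.08123 mol): C 1.001, H 1.995, O 1.000

CH2O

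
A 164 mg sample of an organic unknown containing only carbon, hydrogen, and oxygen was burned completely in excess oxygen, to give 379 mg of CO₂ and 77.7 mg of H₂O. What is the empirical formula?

mol C = 0.379 g CO₂ ÷ 44.009 g/mol = 0.008612 mol
mol H = 2 × 0.0777 g H₂O ÷ 18.015 g/mol = 0.008626 mol
mass O = 0.164 − (0.1034 + 0.008695) = 0.05187 g → mol O = 0.05187 ÷ 15.999 = 0.003242 mol
Divide by the smallest (0.003242 mol): C 2.656, H 2.661, O 1.000
Multiplying each by 3 gives whole numbers: C 7.97, H 7.98, O 3.00

C8H8O3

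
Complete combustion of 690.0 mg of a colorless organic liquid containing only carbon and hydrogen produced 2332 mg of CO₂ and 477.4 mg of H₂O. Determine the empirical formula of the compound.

CH

mol C = 2.332 g CO₂ ÷ 44.009 g/mol = 0.052989 mol
mol H = 2 × 0.4774 g H₂O ÷ 18.015 g/mol = 0.053000 mol
Divide by the smallest (0.052989 mol): C 1.000, H 1.000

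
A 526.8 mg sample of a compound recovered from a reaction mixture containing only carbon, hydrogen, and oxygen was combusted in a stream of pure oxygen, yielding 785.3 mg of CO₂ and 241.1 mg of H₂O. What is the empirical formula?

mol C = 0.7853 g CO₂ ÷ 44.009 g/mol = 0.017844 mol
mol H = 2 × 0.2411 g H₂O ÷ 18.015 g/mol = 0.026767 mol
mass O = 0.5268 − (0.21433 + 0.026981) = 0.28549 g → mol O = 0.28549 ÷ 15.999 = 0.017844 mol
Divide by the smallest (0.017844 mol): C 1.000, H 1.500, O 1.000
Multiplying each by 2 gives whole numbers: C 2.00, H 3.00, O 2.00

C2H3O2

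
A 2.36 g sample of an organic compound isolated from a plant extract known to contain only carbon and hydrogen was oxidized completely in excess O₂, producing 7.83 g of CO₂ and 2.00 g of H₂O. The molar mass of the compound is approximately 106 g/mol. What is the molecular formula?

mol C = 7.83 g CO₂ ÷ 44.009 g/mol = 0.1779 mol
mol H = 2 × 2.00 g H₂O ÷ 18.015 g/mol = 0.2220 mol
Divide by the smallest (0.1779 mol): C 1.000, H 1.248
Multiplying each by 4 gives whole numbers: C 4.00, H 4.99
Empirical formula: C4H5
Empirical-formula mass = 53.08 g/mol; 106 ÷ 53.08 ≈ 2, so the molecular formula is C8H10.

C8H10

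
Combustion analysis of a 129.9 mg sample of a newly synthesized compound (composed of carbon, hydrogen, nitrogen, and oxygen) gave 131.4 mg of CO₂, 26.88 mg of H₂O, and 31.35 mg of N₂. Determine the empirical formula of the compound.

C4H4N3O5

mol C = 0.1314 g CO₂ ÷ 44.009 g/mol = 0.0029858 mol
mol H = 2 × 0.02688 g H₂O ÷ 18.015 g/mol = 0.0029842 mol
mol N = 2 × 0.03135 g N₂ ÷ 28.014 g/mol = 0.0022382 mol
mass O = 0.1299 − (0.035862 + 0.0030081 + 0.031350) = 0.059680 g → mol O = 0.059680 ÷ 15.999 = 0.0037302 mol
Divide by the smallest (0.0022382 mol): C 1.334, H 1.333, N 1.000, O 1.667
Multiplying each by 3 gives whole numbers: C 4.00, H 4.00, N 3.00, O 5.00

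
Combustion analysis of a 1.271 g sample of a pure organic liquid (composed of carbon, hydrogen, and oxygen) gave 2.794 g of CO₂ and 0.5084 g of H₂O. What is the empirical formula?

mol C = 2.794 g CO₂ ÷ 44.009 g/mol = 0.063487 mol
mol H = 2 × 0.5084 g H₂O ÷ 18.015 g/mol = 0.056442 mol
mass O = 1.271 − (0.76254 + 0.056893) = 0.45156 g → mol O = 0.45156 ÷ 15.999 = 0.028225 mol
Divide by the smallest (0.028225 mol): C 2.249, H 2.000, O 1.000
Multiplying each by 4 gives whole numbers: C 9.00, H 8.00, O 4.00

C9H8O4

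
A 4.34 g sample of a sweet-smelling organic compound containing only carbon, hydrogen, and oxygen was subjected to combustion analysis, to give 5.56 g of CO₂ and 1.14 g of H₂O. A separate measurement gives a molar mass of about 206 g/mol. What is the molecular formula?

mol C = 5.56 g CO₂ ÷ 44.009 g/mol = 0.1263 mol
mol H = 2 × 1.14 g H₂O ÷ 18.015 g/mol = 0.1266 mol
mass O = 4.34 − (1.517 + 0.1276) = 2.695 g → mol O = 2.695 ÷ 15.999 = 0.1684 mol
Divide by the smallest (0.1263 mol): C 1.000, H 1.002, O 1.333
Multiplying each by 3 gives whole numbers: C 3.00, H 3.01, O 4.00
Empirical formula: C3H3O4
Empirical-formula mass = 103.05 g/mol; 206 ÷ 103.05 ≈ 2, so the molecular formula is C6H6O8.

C6H6O8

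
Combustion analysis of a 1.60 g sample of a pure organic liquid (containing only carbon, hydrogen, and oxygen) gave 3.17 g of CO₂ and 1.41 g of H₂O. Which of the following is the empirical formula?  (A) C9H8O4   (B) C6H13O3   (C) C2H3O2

mol C = 3.17 g CO₂ ÷ 44.009 g/mol = 0.07203 mol
mol H = 2 × 1.41 g H₂O ÷ 18.015 g/mol = 0.1565 mol
mass O = 1.60 − (0.8652 + 0.1578) = 0.5771 g → mol O = 0.5771 ÷ 15.999 = 0.03607 mol
Divide by the smallest (0.03607 mol): C 1.997, H 4.340, O 1.000
Multiplying each by 3 gives whole numbers: C 5.99, H 13.02, O 3.00

(B) C6H13O3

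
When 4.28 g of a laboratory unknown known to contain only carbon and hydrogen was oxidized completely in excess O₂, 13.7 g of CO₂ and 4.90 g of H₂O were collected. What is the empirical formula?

C4H7

mol C = 13.7 g CO₂ ÷ 44.009 g/mol = 0.3113 mol
mol H = 2 × 4.90 g H₂O ÷ 18.015 g/mol = 0.5440 mol
Divide by the smallest (0.3113 mol): C 1.000, H 1.747
Multiplying each by 4 gives whole numbers: C 4.00, H 6.99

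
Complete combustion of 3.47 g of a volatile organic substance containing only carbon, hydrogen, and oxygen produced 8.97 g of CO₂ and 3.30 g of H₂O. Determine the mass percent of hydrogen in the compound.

10.6%

mol C = 8.97 g CO₂ ÷ 44.009 g/mol = 0.2038 mol
mol H = 2 × 3.30 g H₂O ÷ 18.015 g/mol = 0.3664 mol
mass O = 3.47 − (2.448 + 0.3693) = 0.6526 g → mol O = 0.6526 ÷ 15.999 = 0.04079 mol
mass % H = 0.3693 g ÷ 3.47 g × 100%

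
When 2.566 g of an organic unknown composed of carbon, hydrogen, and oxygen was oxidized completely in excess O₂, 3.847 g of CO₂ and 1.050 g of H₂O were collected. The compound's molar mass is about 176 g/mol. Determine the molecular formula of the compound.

mol C = 3.847 g CO₂ ÷ 44.009 g/mol = 0.087414 mol
mol H = 2 × 1.050 g H₂O ÷ 18.015 g/mol = 0.11657 mol
mass O = 2.566 − (1.0499 + 0.11750) = 1.3986 g → mol O = 1.3986 ÷ 15.999 = 0.087416 mol
Divide by the smallest (0.087414 mol): C 1.000, H 1.334, O 1.000
Multiplying each by 3 gives whole numbers: C 3.00, H 4.00, O 3.00
Empirical formula: C3H4O3
Empirical-formula mass = 88.06 g/mol; 176 ÷ 88.06 ≈ 2, so the molecular formula is C6H8O6.

C6H8O6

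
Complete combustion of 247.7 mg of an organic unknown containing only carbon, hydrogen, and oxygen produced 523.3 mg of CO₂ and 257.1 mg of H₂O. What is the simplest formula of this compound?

mol C = 0.5233 g CO₂ ÷ 44.009 g/mol = 0.011891 mol
mol H = 2 × 0.2571 g H₂O ÷ 18.015 g/mol = 0.028543 mol
mass O = 0.2477 − (0.14282 + 0.028771) = 0.076109 g → mol O = 0.076109 ÷ 15.999 = 0.0047571 mol
Divide by the smallest (0.0047571 mol): C 2.500, H 6.000, O 1.000
Multiplying each by 2 gives whole numbers: C 5.00, H 12.00, O 2.00

C5H12O2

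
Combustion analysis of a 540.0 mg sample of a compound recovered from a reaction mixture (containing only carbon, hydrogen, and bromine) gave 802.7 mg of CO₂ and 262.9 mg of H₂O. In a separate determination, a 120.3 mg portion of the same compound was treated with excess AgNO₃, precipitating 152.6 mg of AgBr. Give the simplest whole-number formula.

mol C = 0.8027 g CO₂ ÷ 44.009 g/mol = 0.018239 mol
mol H = 2 × 0.2629 g H₂O ÷ 18.015 g/mol = 0.029187 mol
From the AgBr data: mol Br per gram of compound = (0.1526 ÷ 187.772) ÷ 0.1203 = 0.0067555 mol/g, so in the 0.5400 g combustion sample mol Br = 0.0036480 mol
Divide by the smallest (0.0036480 mol): C 5.000, H 8.001, Br 1.000

C5H8Br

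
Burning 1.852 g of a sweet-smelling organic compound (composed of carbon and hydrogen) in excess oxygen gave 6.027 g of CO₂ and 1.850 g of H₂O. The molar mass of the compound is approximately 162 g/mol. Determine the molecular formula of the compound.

mol C = 6.027 g CO₂ ÷ 44.009 g/mol = 0.13695 mol
mol H = 2 × 1.850 g H₂O ÷ 18.015 g/mol = 0.20538 mol
Divide by the smallest (0.13695 mol): C 1.000, H 1.500
Multiplying each by 2 gives whole numbers: C 2.00, H 3.00
Empirical formula: C2H3
Empirical-formula mass = 27.05 g/mol; 162 ÷ 27.05 ≈ 6, so the molecular formula is C12H18.

C12H18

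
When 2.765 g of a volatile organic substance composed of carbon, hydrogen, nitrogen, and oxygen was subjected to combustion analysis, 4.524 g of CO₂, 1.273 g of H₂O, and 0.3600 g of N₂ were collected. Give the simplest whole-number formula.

C8H11N2O5

mol C = 4.524 g CO₂ ÷ 44.009 g/mol = 0.10280 mol
mol H = 2 × 1.273 g H₂O ÷ 18.015 g/mol = 0.14133 mol
mol N = 2 × 0.3600 g N₂ ÷ 28.014 g/mol = 0.025701 mol
mass O = 2.765 − (1.2347 + 0.14246 + 0.36000) = 1.0278 g → mol O = 1.0278 ÷ 15.999 = 0.064244 mol
Divide by the smallest (0.025701 mol): C 4.000, H 5.499, N 1.000, O 2.500
Multiplying each by 2 gives whole numbers: C 8.00, H 11.00, N 2.00, O 5.00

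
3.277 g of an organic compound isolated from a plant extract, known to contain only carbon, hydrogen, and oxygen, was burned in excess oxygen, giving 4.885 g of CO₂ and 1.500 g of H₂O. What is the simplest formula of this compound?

C2H3O2

mol C = 4.885 g CO₂ ÷ 44.009 g/mol = 0.11100 mol
mol H = 2 × 1.500 g H₂O ÷ 18.015 g/mol = 0.16653 mol
mass O = 3.277 − (1.3332 + 0.16786) = 1.7759 g → mol O = 1.7759 ÷ 15.999 = 0.11100 mol
Divide by the smallest (0.11100 mol): C 1.000, H 1.500, O 1.000
Multiplying each by 2 gives whole numbers: C 2.00, H 3.00, O 2.00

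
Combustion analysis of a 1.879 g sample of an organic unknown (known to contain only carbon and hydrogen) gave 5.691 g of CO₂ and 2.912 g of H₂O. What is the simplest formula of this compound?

mol C = 5.691 g CO₂ ÷ 44.009 g/mol = 0.12931 mol
mol H = 2 × 2.912 g H₂O ÷ 18.015 g/mol = 0.32329 mol
Divide by the smallest (0.12931 mol): C 1.000, H 2.500
Multiplying each by 2 gives whole numbers: C 2.00, H 5.00

C2H5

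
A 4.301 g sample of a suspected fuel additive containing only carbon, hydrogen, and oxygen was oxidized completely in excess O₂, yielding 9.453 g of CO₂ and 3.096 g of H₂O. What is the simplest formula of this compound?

C5H8O2

mol C = 9.453 g CO₂ ÷ 44.009 g/mol = 0.21480 mol
mol H = 2 × 3.096 g H₂O ÷ 18.015 g/mol = 0.34371 mol
mass O = 4.301 − (2.5799 + 0.34646) = 1.3746 g → mol O = 1.3746 ÷ 15.999 = 0.085919 mol
Divide by the smallest (0.085919 mol): C 2.500, H 4.000, O 1.000
Multiplying each by 2 gives whole numbers: C 5.00, H 8.00, O 2.00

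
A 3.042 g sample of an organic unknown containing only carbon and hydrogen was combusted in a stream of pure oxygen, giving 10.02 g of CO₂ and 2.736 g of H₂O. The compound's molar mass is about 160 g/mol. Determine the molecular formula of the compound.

C12H16

mol C = 10.02 g CO₂ ÷ 44.009 g/mol = 0.22768 mol
mol H = 2 × 2.736 g H₂O ÷ 18.015 g/mol = 0.30375 mol
Divide by the smallest (0.22768 mol): C 1.000, H 1.334
Multiplying each by 3 gives whole numbers: C 3.00, H 4.00
Empirical formula: C3H4
Empirical-formula mass = 40.06 g/mol; 160 ÷ 40.06 ≈ 4, so the molecular formula is C12H16.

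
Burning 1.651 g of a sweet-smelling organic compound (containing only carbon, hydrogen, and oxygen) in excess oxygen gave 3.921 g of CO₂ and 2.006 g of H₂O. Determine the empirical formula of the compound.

C4H10O

mol C = 3.921 g CO₂ ÷ 44.009 g/mol = 0.089095 mol
mol H = 2 × 2.006 g H₂O ÷ 18.015 g/mol = 0.22270 mol
mass O = 1.651 − (1.0701 + 0.22448) = 0.35639 g → mol O = 0.35639 ÷ 15.999 = 0.022276 mol
Divide by the smallest (0.022276 mol): C 4.000, H 9.998, O 1.000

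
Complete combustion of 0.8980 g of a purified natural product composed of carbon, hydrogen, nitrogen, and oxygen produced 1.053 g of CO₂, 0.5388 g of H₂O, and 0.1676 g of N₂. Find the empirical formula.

C2H5NO2

mol C = 1.053 g CO₂ ÷ 44.009 g/mol = 0.023927 mol
mol H = 2 × 0.5388 g H₂O ÷ 18.015 g/mol = 0.059817 mol
mol N = 2 × 0.1676 g N₂ ÷ 28.014 g/mol = 0.011965 mol
mass O = 0.8980 − (0.28739 + 0.060295 + 0.16760) = 0.38272 g → mol O = 0.38272 ÷ 15.999 = 0.023921 mol
Divide by the smallest (0.011965 mol): C 2.000, H 4.999, N 1.000, O 1.999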